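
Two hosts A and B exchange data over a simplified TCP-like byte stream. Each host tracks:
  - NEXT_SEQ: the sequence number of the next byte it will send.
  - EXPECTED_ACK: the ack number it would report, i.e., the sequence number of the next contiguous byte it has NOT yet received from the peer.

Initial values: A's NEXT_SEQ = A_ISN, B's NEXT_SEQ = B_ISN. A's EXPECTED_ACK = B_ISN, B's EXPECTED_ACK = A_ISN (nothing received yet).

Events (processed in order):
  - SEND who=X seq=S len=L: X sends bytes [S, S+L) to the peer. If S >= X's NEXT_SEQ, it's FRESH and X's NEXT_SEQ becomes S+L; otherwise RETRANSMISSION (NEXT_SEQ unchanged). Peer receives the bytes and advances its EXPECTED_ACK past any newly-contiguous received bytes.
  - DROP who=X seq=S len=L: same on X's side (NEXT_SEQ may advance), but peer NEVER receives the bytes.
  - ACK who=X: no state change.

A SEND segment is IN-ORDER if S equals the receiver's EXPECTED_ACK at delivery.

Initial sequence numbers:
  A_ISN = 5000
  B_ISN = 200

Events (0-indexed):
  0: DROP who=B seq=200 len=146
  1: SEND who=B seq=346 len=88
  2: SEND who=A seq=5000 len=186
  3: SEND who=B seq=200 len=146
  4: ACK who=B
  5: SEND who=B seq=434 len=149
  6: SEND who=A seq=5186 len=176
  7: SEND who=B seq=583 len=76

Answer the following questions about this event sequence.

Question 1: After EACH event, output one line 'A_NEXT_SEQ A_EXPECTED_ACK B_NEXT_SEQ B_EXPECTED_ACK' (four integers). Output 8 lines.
5000 200 346 5000
5000 200 434 5000
5186 200 434 5186
5186 434 434 5186
5186 434 434 5186
5186 583 583 5186
5362 583 583 5362
5362 659 659 5362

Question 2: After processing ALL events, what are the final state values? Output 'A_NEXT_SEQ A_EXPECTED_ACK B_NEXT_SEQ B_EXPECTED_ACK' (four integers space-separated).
Answer: 5362 659 659 5362

Derivation:
After event 0: A_seq=5000 A_ack=200 B_seq=346 B_ack=5000
After event 1: A_seq=5000 A_ack=200 B_seq=434 B_ack=5000
After event 2: A_seq=5186 A_ack=200 B_seq=434 B_ack=5186
After event 3: A_seq=5186 A_ack=434 B_seq=434 B_ack=5186
After event 4: A_seq=5186 A_ack=434 B_seq=434 B_ack=5186
After event 5: A_seq=5186 A_ack=583 B_seq=583 B_ack=5186
After event 6: A_seq=5362 A_ack=583 B_seq=583 B_ack=5362
After event 7: A_seq=5362 A_ack=659 B_seq=659 B_ack=5362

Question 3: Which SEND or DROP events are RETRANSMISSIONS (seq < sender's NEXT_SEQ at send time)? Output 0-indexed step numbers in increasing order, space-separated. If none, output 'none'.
Answer: 3

Derivation:
Step 0: DROP seq=200 -> fresh
Step 1: SEND seq=346 -> fresh
Step 2: SEND seq=5000 -> fresh
Step 3: SEND seq=200 -> retransmit
Step 5: SEND seq=434 -> fresh
Step 6: SEND seq=5186 -> fresh
Step 7: SEND seq=583 -> fresh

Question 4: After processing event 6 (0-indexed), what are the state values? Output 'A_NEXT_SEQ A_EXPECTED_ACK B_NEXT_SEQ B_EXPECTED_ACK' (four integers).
After event 0: A_seq=5000 A_ack=200 B_seq=346 B_ack=5000
After event 1: A_seq=5000 A_ack=200 B_seq=434 B_ack=5000
After event 2: A_seq=5186 A_ack=200 B_seq=434 B_ack=5186
After event 3: A_seq=5186 A_ack=434 B_seq=434 B_ack=5186
After event 4: A_seq=5186 A_ack=434 B_seq=434 B_ack=5186
After event 5: A_seq=5186 A_ack=583 B_seq=583 B_ack=5186
After event 6: A_seq=5362 A_ack=583 B_seq=583 B_ack=5362

5362 583 583 5362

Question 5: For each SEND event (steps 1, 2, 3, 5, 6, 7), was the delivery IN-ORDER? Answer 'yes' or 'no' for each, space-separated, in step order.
Answer: no yes yes yes yes yes

Derivation:
Step 1: SEND seq=346 -> out-of-order
Step 2: SEND seq=5000 -> in-order
Step 3: SEND seq=200 -> in-order
Step 5: SEND seq=434 -> in-order
Step 6: SEND seq=5186 -> in-order
Step 7: SEND seq=583 -> in-order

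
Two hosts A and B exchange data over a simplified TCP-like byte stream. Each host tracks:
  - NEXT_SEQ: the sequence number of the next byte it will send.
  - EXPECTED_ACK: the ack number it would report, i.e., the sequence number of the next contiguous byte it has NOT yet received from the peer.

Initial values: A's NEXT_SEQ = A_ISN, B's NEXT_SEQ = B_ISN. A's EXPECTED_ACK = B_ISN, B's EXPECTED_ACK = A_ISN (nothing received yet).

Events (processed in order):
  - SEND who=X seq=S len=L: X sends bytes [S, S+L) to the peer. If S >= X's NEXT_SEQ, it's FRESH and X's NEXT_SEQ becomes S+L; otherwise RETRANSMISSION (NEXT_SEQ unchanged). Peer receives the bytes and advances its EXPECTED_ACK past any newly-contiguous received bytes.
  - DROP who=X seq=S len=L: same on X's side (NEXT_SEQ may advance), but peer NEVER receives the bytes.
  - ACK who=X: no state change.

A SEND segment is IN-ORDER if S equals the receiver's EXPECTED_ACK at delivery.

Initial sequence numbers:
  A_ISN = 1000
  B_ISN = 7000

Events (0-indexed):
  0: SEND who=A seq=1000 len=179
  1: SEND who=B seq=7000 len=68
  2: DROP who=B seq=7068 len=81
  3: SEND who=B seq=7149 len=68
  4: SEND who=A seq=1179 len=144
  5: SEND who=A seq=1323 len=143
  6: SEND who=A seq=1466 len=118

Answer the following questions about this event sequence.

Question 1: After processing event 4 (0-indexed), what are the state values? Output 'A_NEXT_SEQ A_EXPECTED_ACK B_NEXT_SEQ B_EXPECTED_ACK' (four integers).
After event 0: A_seq=1179 A_ack=7000 B_seq=7000 B_ack=1179
After event 1: A_seq=1179 A_ack=7068 B_seq=7068 B_ack=1179
After event 2: A_seq=1179 A_ack=7068 B_seq=7149 B_ack=1179
After event 3: A_seq=1179 A_ack=7068 B_seq=7217 B_ack=1179
After event 4: A_seq=1323 A_ack=7068 B_seq=7217 B_ack=1323

1323 7068 7217 1323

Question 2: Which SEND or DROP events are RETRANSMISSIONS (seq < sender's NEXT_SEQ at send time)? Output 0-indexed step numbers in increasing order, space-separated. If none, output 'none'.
Answer: none

Derivation:
Step 0: SEND seq=1000 -> fresh
Step 1: SEND seq=7000 -> fresh
Step 2: DROP seq=7068 -> fresh
Step 3: SEND seq=7149 -> fresh
Step 4: SEND seq=1179 -> fresh
Step 5: SEND seq=1323 -> fresh
Step 6: SEND seq=1466 -> fresh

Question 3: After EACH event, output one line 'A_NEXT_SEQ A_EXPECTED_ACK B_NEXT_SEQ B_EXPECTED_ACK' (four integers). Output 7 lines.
1179 7000 7000 1179
1179 7068 7068 1179
1179 7068 7149 1179
1179 7068 7217 1179
1323 7068 7217 1323
1466 7068 7217 1466
1584 7068 7217 1584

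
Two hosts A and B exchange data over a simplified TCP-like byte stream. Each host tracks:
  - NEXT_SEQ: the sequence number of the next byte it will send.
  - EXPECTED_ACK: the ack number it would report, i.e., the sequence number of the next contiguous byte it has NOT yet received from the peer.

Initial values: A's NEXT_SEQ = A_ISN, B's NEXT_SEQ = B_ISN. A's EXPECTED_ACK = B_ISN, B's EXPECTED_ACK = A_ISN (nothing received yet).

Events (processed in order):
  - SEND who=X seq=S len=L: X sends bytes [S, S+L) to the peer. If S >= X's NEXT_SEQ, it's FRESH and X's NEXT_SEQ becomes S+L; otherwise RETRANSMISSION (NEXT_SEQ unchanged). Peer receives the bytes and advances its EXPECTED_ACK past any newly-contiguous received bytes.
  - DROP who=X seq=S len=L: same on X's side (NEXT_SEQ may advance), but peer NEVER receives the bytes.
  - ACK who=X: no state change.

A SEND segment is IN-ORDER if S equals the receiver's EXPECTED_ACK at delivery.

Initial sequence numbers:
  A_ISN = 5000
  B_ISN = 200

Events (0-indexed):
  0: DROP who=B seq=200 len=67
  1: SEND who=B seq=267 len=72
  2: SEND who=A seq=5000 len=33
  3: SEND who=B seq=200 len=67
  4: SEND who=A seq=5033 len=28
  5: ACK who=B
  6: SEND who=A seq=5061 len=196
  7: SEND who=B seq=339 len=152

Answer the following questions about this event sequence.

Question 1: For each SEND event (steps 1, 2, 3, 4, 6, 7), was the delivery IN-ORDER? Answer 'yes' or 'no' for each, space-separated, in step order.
Answer: no yes yes yes yes yes

Derivation:
Step 1: SEND seq=267 -> out-of-order
Step 2: SEND seq=5000 -> in-order
Step 3: SEND seq=200 -> in-order
Step 4: SEND seq=5033 -> in-order
Step 6: SEND seq=5061 -> in-order
Step 7: SEND seq=339 -> in-order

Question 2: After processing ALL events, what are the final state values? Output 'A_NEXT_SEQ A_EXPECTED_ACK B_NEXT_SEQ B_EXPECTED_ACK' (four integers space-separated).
Answer: 5257 491 491 5257

Derivation:
After event 0: A_seq=5000 A_ack=200 B_seq=267 B_ack=5000
After event 1: A_seq=5000 A_ack=200 B_seq=339 B_ack=5000
After event 2: A_seq=5033 A_ack=200 B_seq=339 B_ack=5033
After event 3: A_seq=5033 A_ack=339 B_seq=339 B_ack=5033
After event 4: A_seq=5061 A_ack=339 B_seq=339 B_ack=5061
After event 5: A_seq=5061 A_ack=339 B_seq=339 B_ack=5061
After event 6: A_seq=5257 A_ack=339 B_seq=339 B_ack=5257
After event 7: A_seq=5257 A_ack=491 B_seq=491 B_ack=5257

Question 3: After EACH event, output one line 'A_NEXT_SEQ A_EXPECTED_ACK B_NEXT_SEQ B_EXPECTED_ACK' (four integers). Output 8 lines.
5000 200 267 5000
5000 200 339 5000
5033 200 339 5033
5033 339 339 5033
5061 339 339 5061
5061 339 339 5061
5257 339 339 5257
5257 491 491 5257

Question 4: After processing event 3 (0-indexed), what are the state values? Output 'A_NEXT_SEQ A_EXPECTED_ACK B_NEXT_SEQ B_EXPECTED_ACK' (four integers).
After event 0: A_seq=5000 A_ack=200 B_seq=267 B_ack=5000
After event 1: A_seq=5000 A_ack=200 B_seq=339 B_ack=5000
After event 2: A_seq=5033 A_ack=200 B_seq=339 B_ack=5033
After event 3: A_seq=5033 A_ack=339 B_seq=339 B_ack=5033

5033 339 339 5033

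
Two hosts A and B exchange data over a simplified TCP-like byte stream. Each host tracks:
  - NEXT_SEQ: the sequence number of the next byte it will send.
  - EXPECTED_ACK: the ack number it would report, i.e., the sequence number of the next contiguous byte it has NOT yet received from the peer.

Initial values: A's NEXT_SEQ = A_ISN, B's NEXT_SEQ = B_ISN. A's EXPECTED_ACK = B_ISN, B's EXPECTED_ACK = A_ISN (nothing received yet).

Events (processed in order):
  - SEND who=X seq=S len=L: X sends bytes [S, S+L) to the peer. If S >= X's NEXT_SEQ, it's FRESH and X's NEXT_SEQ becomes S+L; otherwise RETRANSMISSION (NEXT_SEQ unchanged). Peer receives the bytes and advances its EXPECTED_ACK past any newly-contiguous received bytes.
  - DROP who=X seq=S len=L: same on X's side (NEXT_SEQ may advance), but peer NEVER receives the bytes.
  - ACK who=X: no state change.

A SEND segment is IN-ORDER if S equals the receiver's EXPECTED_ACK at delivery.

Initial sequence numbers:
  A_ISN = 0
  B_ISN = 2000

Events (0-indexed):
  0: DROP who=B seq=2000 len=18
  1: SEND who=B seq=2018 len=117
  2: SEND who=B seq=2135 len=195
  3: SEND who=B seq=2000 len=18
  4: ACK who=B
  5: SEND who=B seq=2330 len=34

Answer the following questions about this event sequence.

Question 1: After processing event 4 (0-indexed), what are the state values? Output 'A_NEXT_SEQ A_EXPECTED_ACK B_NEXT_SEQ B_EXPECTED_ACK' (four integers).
After event 0: A_seq=0 A_ack=2000 B_seq=2018 B_ack=0
After event 1: A_seq=0 A_ack=2000 B_seq=2135 B_ack=0
After event 2: A_seq=0 A_ack=2000 B_seq=2330 B_ack=0
After event 3: A_seq=0 A_ack=2330 B_seq=2330 B_ack=0
After event 4: A_seq=0 A_ack=2330 B_seq=2330 B_ack=0

0 2330 2330 0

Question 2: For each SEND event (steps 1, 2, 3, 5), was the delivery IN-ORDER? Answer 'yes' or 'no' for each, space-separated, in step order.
Answer: no no yes yes

Derivation:
Step 1: SEND seq=2018 -> out-of-order
Step 2: SEND seq=2135 -> out-of-order
Step 3: SEND seq=2000 -> in-order
Step 5: SEND seq=2330 -> in-order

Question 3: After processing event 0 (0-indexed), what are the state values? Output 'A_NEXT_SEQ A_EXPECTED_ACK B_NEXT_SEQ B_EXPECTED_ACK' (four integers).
After event 0: A_seq=0 A_ack=2000 B_seq=2018 B_ack=0

0 2000 2018 0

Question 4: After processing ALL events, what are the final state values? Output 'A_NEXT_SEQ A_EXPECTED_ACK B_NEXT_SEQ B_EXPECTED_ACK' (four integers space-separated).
Answer: 0 2364 2364 0

Derivation:
After event 0: A_seq=0 A_ack=2000 B_seq=2018 B_ack=0
After event 1: A_seq=0 A_ack=2000 B_seq=2135 B_ack=0
After event 2: A_seq=0 A_ack=2000 B_seq=2330 B_ack=0
After event 3: A_seq=0 A_ack=2330 B_seq=2330 B_ack=0
After event 4: A_seq=0 A_ack=2330 B_seq=2330 B_ack=0
After event 5: A_seq=0 A_ack=2364 B_seq=2364 B_ack=0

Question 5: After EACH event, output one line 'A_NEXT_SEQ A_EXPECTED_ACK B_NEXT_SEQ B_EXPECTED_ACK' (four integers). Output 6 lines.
0 2000 2018 0
0 2000 2135 0
0 2000 2330 0
0 2330 2330 0
0 2330 2330 0
0 2364 2364 0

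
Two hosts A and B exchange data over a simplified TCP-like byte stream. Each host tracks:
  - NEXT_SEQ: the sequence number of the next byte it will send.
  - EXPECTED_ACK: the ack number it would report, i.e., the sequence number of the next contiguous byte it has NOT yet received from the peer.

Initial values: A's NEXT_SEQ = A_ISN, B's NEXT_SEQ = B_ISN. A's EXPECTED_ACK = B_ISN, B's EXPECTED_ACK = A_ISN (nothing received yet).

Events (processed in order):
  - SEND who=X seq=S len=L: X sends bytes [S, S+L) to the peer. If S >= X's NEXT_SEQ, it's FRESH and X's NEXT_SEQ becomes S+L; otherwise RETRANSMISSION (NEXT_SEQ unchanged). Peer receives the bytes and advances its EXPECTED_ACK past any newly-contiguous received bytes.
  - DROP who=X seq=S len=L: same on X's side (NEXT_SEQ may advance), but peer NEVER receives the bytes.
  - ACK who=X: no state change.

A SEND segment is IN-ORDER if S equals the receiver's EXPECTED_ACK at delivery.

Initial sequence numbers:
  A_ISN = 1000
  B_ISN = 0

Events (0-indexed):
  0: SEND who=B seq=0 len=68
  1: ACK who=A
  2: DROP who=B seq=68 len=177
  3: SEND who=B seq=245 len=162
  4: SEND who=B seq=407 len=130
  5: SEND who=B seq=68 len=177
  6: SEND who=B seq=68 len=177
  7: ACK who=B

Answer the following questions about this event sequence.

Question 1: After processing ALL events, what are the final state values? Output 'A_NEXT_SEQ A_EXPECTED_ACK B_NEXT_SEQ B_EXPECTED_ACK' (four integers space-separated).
Answer: 1000 537 537 1000

Derivation:
After event 0: A_seq=1000 A_ack=68 B_seq=68 B_ack=1000
After event 1: A_seq=1000 A_ack=68 B_seq=68 B_ack=1000
After event 2: A_seq=1000 A_ack=68 B_seq=245 B_ack=1000
After event 3: A_seq=1000 A_ack=68 B_seq=407 B_ack=1000
After event 4: A_seq=1000 A_ack=68 B_seq=537 B_ack=1000
After event 5: A_seq=1000 A_ack=537 B_seq=537 B_ack=1000
After event 6: A_seq=1000 A_ack=537 B_seq=537 B_ack=1000
After event 7: A_seq=1000 A_ack=537 B_seq=537 B_ack=1000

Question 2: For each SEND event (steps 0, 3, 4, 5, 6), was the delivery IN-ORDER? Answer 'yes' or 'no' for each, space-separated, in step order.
Step 0: SEND seq=0 -> in-order
Step 3: SEND seq=245 -> out-of-order
Step 4: SEND seq=407 -> out-of-order
Step 5: SEND seq=68 -> in-order
Step 6: SEND seq=68 -> out-of-order

Answer: yes no no yes no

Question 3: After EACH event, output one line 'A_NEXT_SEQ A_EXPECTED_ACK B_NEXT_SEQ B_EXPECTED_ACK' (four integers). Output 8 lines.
1000 68 68 1000
1000 68 68 1000
1000 68 245 1000
1000 68 407 1000
1000 68 537 1000
1000 537 537 1000
1000 537 537 1000
1000 537 537 1000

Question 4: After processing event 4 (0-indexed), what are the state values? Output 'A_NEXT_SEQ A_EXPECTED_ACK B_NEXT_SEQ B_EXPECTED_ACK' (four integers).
After event 0: A_seq=1000 A_ack=68 B_seq=68 B_ack=1000
After event 1: A_seq=1000 A_ack=68 B_seq=68 B_ack=1000
After event 2: A_seq=1000 A_ack=68 B_seq=245 B_ack=1000
After event 3: A_seq=1000 A_ack=68 B_seq=407 B_ack=1000
After event 4: A_seq=1000 A_ack=68 B_seq=537 B_ack=1000

1000 68 537 1000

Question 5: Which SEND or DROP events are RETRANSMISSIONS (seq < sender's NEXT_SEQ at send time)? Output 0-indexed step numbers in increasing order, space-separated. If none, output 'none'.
Answer: 5 6

Derivation:
Step 0: SEND seq=0 -> fresh
Step 2: DROP seq=68 -> fresh
Step 3: SEND seq=245 -> fresh
Step 4: SEND seq=407 -> fresh
Step 5: SEND seq=68 -> retransmit
Step 6: SEND seq=68 -> retransmit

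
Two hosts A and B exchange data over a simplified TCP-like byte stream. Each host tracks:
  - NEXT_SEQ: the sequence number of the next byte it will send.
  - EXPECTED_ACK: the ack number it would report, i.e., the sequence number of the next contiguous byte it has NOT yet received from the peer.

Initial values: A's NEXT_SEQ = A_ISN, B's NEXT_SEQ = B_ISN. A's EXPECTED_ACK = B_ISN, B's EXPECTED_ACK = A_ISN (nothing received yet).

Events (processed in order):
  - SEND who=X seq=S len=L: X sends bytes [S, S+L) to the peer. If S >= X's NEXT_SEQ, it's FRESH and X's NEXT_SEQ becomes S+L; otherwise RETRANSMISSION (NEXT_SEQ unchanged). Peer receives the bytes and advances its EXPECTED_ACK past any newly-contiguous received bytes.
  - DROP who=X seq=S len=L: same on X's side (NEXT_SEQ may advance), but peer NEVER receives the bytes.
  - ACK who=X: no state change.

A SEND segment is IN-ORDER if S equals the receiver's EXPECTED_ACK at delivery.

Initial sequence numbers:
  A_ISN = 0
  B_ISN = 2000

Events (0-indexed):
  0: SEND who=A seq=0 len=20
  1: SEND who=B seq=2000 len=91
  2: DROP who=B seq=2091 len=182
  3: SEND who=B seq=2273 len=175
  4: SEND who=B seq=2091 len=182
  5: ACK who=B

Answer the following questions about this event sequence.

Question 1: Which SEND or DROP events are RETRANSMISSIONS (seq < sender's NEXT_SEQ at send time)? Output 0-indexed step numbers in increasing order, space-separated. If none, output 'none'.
Step 0: SEND seq=0 -> fresh
Step 1: SEND seq=2000 -> fresh
Step 2: DROP seq=2091 -> fresh
Step 3: SEND seq=2273 -> fresh
Step 4: SEND seq=2091 -> retransmit

Answer: 4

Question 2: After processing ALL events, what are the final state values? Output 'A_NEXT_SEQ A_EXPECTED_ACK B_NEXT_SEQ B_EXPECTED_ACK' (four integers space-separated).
After event 0: A_seq=20 A_ack=2000 B_seq=2000 B_ack=20
After event 1: A_seq=20 A_ack=2091 B_seq=2091 B_ack=20
After event 2: A_seq=20 A_ack=2091 B_seq=2273 B_ack=20
After event 3: A_seq=20 A_ack=2091 B_seq=2448 B_ack=20
After event 4: A_seq=20 A_ack=2448 B_seq=2448 B_ack=20
After event 5: A_seq=20 A_ack=2448 B_seq=2448 B_ack=20

Answer: 20 2448 2448 20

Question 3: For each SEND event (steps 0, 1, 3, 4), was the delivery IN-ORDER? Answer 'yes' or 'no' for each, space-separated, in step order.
Answer: yes yes no yes

Derivation:
Step 0: SEND seq=0 -> in-order
Step 1: SEND seq=2000 -> in-order
Step 3: SEND seq=2273 -> out-of-order
Step 4: SEND seq=2091 -> in-order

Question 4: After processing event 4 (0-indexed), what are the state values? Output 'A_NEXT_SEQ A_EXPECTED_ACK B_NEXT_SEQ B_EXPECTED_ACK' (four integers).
After event 0: A_seq=20 A_ack=2000 B_seq=2000 B_ack=20
After event 1: A_seq=20 A_ack=2091 B_seq=2091 B_ack=20
After event 2: A_seq=20 A_ack=2091 B_seq=2273 B_ack=20
After event 3: A_seq=20 A_ack=2091 B_seq=2448 B_ack=20
After event 4: A_seq=20 A_ack=2448 B_seq=2448 B_ack=20

20 2448 2448 20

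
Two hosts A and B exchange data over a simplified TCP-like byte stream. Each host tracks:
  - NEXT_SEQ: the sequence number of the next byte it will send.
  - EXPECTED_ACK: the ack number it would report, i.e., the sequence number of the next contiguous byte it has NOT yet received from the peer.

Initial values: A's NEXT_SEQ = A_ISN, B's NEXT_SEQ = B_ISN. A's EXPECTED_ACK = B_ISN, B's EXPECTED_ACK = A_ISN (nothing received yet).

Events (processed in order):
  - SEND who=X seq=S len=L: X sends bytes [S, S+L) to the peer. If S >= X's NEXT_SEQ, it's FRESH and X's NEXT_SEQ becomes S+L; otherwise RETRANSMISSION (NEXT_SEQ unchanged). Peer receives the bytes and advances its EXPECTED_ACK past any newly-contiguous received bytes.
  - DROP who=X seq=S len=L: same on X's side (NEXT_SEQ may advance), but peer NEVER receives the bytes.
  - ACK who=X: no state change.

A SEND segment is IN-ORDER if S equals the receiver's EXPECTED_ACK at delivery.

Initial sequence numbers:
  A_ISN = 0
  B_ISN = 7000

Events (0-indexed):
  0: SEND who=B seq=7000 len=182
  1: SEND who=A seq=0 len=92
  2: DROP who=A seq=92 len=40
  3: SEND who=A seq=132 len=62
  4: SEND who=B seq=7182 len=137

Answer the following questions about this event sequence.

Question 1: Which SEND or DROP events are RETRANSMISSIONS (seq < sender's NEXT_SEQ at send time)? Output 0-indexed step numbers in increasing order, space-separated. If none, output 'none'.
Answer: none

Derivation:
Step 0: SEND seq=7000 -> fresh
Step 1: SEND seq=0 -> fresh
Step 2: DROP seq=92 -> fresh
Step 3: SEND seq=132 -> fresh
Step 4: SEND seq=7182 -> fresh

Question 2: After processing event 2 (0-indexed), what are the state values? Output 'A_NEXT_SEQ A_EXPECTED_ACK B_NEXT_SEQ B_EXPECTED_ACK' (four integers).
After event 0: A_seq=0 A_ack=7182 B_seq=7182 B_ack=0
After event 1: A_seq=92 A_ack=7182 B_seq=7182 B_ack=92
After event 2: A_seq=132 A_ack=7182 B_seq=7182 B_ack=92

132 7182 7182 92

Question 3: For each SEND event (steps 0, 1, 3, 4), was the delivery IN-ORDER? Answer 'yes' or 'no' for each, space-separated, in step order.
Answer: yes yes no yes

Derivation:
Step 0: SEND seq=7000 -> in-order
Step 1: SEND seq=0 -> in-order
Step 3: SEND seq=132 -> out-of-order
Step 4: SEND seq=7182 -> in-order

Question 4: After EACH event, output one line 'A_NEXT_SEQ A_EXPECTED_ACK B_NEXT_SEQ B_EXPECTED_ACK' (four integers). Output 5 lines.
0 7182 7182 0
92 7182 7182 92
132 7182 7182 92
194 7182 7182 92
194 7319 7319 92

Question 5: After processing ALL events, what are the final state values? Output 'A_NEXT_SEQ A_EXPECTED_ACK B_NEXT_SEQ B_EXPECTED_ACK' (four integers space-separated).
Answer: 194 7319 7319 92

Derivation:
After event 0: A_seq=0 A_ack=7182 B_seq=7182 B_ack=0
After event 1: A_seq=92 A_ack=7182 B_seq=7182 B_ack=92
After event 2: A_seq=132 A_ack=7182 B_seq=7182 B_ack=92
After event 3: A_seq=194 A_ack=7182 B_seq=7182 B_ack=92
After event 4: A_seq=194 A_ack=7319 B_seq=7319 B_ack=92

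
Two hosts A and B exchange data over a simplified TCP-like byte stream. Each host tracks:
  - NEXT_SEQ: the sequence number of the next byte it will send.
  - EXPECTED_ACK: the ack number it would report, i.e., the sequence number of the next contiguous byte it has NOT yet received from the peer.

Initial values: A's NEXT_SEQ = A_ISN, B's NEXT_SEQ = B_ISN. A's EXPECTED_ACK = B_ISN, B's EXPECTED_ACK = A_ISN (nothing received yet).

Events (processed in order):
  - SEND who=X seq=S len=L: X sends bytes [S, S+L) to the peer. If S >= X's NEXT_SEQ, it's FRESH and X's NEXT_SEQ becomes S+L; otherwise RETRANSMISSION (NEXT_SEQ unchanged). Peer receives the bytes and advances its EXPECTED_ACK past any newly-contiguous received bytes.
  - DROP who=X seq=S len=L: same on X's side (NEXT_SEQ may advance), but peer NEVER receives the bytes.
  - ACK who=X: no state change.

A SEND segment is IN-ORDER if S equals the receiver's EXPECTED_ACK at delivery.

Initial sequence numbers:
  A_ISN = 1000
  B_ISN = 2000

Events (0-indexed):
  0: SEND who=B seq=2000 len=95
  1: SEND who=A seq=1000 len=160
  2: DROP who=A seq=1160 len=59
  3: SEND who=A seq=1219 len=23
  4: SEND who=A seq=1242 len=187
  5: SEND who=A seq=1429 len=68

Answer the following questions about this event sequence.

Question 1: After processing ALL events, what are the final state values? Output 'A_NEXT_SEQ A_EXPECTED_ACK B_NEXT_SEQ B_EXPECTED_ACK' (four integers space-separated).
Answer: 1497 2095 2095 1160

Derivation:
After event 0: A_seq=1000 A_ack=2095 B_seq=2095 B_ack=1000
After event 1: A_seq=1160 A_ack=2095 B_seq=2095 B_ack=1160
After event 2: A_seq=1219 A_ack=2095 B_seq=2095 B_ack=1160
After event 3: A_seq=1242 A_ack=2095 B_seq=2095 B_ack=1160
After event 4: A_seq=1429 A_ack=2095 B_seq=2095 B_ack=1160
After event 5: A_seq=1497 A_ack=2095 B_seq=2095 B_ack=1160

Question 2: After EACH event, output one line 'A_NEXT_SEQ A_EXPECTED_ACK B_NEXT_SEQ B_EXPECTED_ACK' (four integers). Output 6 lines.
1000 2095 2095 1000
1160 2095 2095 1160
1219 2095 2095 1160
1242 2095 2095 1160
1429 2095 2095 1160
1497 2095 2095 1160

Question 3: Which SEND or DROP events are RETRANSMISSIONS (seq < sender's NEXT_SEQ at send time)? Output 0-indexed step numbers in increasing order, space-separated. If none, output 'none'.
Step 0: SEND seq=2000 -> fresh
Step 1: SEND seq=1000 -> fresh
Step 2: DROP seq=1160 -> fresh
Step 3: SEND seq=1219 -> fresh
Step 4: SEND seq=1242 -> fresh
Step 5: SEND seq=1429 -> fresh

Answer: none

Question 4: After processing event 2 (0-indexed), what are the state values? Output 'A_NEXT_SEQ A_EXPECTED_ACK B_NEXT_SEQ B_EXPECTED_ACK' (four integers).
After event 0: A_seq=1000 A_ack=2095 B_seq=2095 B_ack=1000
After event 1: A_seq=1160 A_ack=2095 B_seq=2095 B_ack=1160
After event 2: A_seq=1219 A_ack=2095 B_seq=2095 B_ack=1160

1219 2095 2095 1160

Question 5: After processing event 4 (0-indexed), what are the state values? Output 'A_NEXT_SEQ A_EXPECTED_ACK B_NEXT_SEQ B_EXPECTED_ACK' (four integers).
After event 0: A_seq=1000 A_ack=2095 B_seq=2095 B_ack=1000
After event 1: A_seq=1160 A_ack=2095 B_seq=2095 B_ack=1160
After event 2: A_seq=1219 A_ack=2095 B_seq=2095 B_ack=1160
After event 3: A_seq=1242 A_ack=2095 B_seq=2095 B_ack=1160
After event 4: A_seq=1429 A_ack=2095 B_seq=2095 B_ack=1160

1429 2095 2095 1160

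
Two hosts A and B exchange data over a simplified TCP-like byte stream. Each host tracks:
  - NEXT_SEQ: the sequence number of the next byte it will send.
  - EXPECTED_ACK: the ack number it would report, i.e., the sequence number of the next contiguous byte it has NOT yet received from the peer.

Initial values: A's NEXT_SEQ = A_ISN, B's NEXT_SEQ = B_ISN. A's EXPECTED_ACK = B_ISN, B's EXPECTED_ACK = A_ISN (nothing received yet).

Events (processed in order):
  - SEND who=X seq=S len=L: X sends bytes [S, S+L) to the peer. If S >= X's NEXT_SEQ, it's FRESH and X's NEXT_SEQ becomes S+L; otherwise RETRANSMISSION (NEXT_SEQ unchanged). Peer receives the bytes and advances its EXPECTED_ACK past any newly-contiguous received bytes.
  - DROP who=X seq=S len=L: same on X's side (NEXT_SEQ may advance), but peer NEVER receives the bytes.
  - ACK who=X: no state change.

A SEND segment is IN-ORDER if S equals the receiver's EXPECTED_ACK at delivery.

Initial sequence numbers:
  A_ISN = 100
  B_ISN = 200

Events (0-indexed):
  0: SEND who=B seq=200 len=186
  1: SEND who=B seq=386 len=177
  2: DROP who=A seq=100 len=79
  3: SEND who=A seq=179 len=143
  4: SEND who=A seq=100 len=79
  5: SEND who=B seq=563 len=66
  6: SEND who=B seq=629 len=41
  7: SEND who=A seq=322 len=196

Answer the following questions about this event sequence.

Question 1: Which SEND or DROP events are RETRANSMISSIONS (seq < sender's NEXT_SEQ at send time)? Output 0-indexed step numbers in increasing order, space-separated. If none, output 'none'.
Answer: 4

Derivation:
Step 0: SEND seq=200 -> fresh
Step 1: SEND seq=386 -> fresh
Step 2: DROP seq=100 -> fresh
Step 3: SEND seq=179 -> fresh
Step 4: SEND seq=100 -> retransmit
Step 5: SEND seq=563 -> fresh
Step 6: SEND seq=629 -> fresh
Step 7: SEND seq=322 -> fresh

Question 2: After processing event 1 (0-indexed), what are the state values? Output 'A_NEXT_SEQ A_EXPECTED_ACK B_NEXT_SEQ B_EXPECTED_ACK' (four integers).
After event 0: A_seq=100 A_ack=386 B_seq=386 B_ack=100
After event 1: A_seq=100 A_ack=563 B_seq=563 B_ack=100

100 563 563 100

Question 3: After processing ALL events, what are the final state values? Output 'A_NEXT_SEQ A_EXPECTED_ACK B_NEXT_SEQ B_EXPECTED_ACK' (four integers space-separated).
Answer: 518 670 670 518

Derivation:
After event 0: A_seq=100 A_ack=386 B_seq=386 B_ack=100
After event 1: A_seq=100 A_ack=563 B_seq=563 B_ack=100
After event 2: A_seq=179 A_ack=563 B_seq=563 B_ack=100
After event 3: A_seq=322 A_ack=563 B_seq=563 B_ack=100
After event 4: A_seq=322 A_ack=563 B_seq=563 B_ack=322
After event 5: A_seq=322 A_ack=629 B_seq=629 B_ack=322
After event 6: A_seq=322 A_ack=670 B_seq=670 B_ack=322
After event 7: A_seq=518 A_ack=670 B_seq=670 B_ack=518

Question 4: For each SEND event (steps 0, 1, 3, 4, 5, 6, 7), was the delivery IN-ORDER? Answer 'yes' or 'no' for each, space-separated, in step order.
Step 0: SEND seq=200 -> in-order
Step 1: SEND seq=386 -> in-order
Step 3: SEND seq=179 -> out-of-order
Step 4: SEND seq=100 -> in-order
Step 5: SEND seq=563 -> in-order
Step 6: SEND seq=629 -> in-order
Step 7: SEND seq=322 -> in-order

Answer: yes yes no yes yes yes yes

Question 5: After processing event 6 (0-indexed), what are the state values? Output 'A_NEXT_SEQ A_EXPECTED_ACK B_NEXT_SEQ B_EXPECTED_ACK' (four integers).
After event 0: A_seq=100 A_ack=386 B_seq=386 B_ack=100
After event 1: A_seq=100 A_ack=563 B_seq=563 B_ack=100
After event 2: A_seq=179 A_ack=563 B_seq=563 B_ack=100
After event 3: A_seq=322 A_ack=563 B_seq=563 B_ack=100
After event 4: A_seq=322 A_ack=563 B_seq=563 B_ack=322
After event 5: A_seq=322 A_ack=629 B_seq=629 B_ack=322
After event 6: A_seq=322 A_ack=670 B_seq=670 B_ack=322

322 670 670 322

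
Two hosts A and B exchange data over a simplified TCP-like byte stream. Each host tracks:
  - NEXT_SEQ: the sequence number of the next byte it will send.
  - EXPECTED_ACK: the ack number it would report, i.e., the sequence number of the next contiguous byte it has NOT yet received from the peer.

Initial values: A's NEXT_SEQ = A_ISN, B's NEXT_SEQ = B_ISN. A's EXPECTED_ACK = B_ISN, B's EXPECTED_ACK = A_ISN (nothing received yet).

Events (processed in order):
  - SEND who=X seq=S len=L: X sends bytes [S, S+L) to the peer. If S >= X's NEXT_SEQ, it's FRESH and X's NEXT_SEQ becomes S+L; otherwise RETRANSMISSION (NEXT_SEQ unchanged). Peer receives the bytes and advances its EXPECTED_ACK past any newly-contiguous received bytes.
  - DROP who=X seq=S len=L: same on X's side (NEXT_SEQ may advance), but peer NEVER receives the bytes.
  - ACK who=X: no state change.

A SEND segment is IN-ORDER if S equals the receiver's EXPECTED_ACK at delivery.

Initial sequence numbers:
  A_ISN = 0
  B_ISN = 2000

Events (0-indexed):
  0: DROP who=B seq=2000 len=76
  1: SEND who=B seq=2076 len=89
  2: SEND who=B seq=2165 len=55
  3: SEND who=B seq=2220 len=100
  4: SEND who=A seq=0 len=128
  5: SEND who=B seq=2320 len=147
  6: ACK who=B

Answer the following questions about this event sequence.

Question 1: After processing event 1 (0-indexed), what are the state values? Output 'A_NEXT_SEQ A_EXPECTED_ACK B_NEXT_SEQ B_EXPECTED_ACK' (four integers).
After event 0: A_seq=0 A_ack=2000 B_seq=2076 B_ack=0
After event 1: A_seq=0 A_ack=2000 B_seq=2165 B_ack=0

0 2000 2165 0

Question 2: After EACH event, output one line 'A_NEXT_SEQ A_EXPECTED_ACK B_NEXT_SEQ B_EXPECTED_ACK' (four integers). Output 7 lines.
0 2000 2076 0
0 2000 2165 0
0 2000 2220 0
0 2000 2320 0
128 2000 2320 128
128 2000 2467 128
128 2000 2467 128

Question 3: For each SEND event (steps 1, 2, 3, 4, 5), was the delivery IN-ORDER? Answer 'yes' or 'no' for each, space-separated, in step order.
Step 1: SEND seq=2076 -> out-of-order
Step 2: SEND seq=2165 -> out-of-order
Step 3: SEND seq=2220 -> out-of-order
Step 4: SEND seq=0 -> in-order
Step 5: SEND seq=2320 -> out-of-order

Answer: no no no yes no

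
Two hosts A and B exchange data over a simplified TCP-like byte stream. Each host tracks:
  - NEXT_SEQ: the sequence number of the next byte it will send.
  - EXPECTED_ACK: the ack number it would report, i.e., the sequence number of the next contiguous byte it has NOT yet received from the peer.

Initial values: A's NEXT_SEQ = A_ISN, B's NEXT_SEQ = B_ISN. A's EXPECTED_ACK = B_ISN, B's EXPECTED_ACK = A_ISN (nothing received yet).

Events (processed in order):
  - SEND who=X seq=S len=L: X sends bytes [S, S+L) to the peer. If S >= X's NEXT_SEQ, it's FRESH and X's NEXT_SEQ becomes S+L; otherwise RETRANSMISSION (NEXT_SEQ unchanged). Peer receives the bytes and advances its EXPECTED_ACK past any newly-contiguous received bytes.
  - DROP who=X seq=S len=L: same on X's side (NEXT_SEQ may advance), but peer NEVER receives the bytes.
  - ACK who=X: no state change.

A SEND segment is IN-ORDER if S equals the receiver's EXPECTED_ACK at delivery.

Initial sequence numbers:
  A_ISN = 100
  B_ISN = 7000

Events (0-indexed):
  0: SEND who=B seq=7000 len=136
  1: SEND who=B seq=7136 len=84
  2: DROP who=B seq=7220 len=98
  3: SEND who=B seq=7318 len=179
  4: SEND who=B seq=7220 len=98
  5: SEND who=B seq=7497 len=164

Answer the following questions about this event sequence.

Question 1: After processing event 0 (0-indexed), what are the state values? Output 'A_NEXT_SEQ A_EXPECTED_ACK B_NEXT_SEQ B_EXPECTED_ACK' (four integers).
After event 0: A_seq=100 A_ack=7136 B_seq=7136 B_ack=100

100 7136 7136 100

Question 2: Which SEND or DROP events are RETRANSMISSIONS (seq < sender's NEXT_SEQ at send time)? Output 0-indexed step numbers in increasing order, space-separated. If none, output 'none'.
Step 0: SEND seq=7000 -> fresh
Step 1: SEND seq=7136 -> fresh
Step 2: DROP seq=7220 -> fresh
Step 3: SEND seq=7318 -> fresh
Step 4: SEND seq=7220 -> retransmit
Step 5: SEND seq=7497 -> fresh

Answer: 4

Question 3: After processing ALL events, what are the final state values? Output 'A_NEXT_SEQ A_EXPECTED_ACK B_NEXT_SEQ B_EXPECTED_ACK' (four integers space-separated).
After event 0: A_seq=100 A_ack=7136 B_seq=7136 B_ack=100
After event 1: A_seq=100 A_ack=7220 B_seq=7220 B_ack=100
After event 2: A_seq=100 A_ack=7220 B_seq=7318 B_ack=100
After event 3: A_seq=100 A_ack=7220 B_seq=7497 B_ack=100
After event 4: A_seq=100 A_ack=7497 B_seq=7497 B_ack=100
After event 5: A_seq=100 A_ack=7661 B_seq=7661 B_ack=100

Answer: 100 7661 7661 100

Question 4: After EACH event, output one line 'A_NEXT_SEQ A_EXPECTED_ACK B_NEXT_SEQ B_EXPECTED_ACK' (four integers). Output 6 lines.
100 7136 7136 100
100 7220 7220 100
100 7220 7318 100
100 7220 7497 100
100 7497 7497 100
100 7661 7661 100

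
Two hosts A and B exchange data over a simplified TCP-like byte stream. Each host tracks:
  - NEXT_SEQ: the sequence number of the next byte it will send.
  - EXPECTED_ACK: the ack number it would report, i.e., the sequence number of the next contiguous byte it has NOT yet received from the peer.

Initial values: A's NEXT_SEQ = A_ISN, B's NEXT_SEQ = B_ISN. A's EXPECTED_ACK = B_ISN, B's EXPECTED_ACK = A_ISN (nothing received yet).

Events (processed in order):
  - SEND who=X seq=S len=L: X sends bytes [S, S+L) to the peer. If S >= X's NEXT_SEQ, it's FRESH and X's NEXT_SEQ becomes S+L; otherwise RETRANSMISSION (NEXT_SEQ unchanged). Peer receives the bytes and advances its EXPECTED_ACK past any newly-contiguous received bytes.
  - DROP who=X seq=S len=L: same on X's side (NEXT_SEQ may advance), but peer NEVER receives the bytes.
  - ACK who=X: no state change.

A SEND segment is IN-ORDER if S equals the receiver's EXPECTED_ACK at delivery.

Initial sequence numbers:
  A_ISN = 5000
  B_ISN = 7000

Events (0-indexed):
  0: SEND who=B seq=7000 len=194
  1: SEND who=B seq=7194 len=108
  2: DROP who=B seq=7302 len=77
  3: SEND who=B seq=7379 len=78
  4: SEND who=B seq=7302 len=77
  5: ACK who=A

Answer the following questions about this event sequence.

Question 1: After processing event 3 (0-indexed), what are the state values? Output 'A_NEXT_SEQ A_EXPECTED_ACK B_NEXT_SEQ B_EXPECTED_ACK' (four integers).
After event 0: A_seq=5000 A_ack=7194 B_seq=7194 B_ack=5000
After event 1: A_seq=5000 A_ack=7302 B_seq=7302 B_ack=5000
After event 2: A_seq=5000 A_ack=7302 B_seq=7379 B_ack=5000
After event 3: A_seq=5000 A_ack=7302 B_seq=7457 B_ack=5000

5000 7302 7457 5000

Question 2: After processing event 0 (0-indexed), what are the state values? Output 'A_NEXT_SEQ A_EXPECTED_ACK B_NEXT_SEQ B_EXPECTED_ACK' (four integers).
After event 0: A_seq=5000 A_ack=7194 B_seq=7194 B_ack=5000

5000 7194 7194 5000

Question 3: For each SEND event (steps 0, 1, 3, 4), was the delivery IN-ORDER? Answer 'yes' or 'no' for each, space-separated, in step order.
Answer: yes yes no yes

Derivation:
Step 0: SEND seq=7000 -> in-order
Step 1: SEND seq=7194 -> in-order
Step 3: SEND seq=7379 -> out-of-order
Step 4: SEND seq=7302 -> in-order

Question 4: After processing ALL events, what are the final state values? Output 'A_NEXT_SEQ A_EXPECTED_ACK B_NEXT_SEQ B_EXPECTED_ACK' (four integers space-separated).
Answer: 5000 7457 7457 5000

Derivation:
After event 0: A_seq=5000 A_ack=7194 B_seq=7194 B_ack=5000
After event 1: A_seq=5000 A_ack=7302 B_seq=7302 B_ack=5000
After event 2: A_seq=5000 A_ack=7302 B_seq=7379 B_ack=5000
After event 3: A_seq=5000 A_ack=7302 B_seq=7457 B_ack=5000
After event 4: A_seq=5000 A_ack=7457 B_seq=7457 B_ack=5000
After event 5: A_seq=5000 A_ack=7457 B_seq=7457 B_ack=5000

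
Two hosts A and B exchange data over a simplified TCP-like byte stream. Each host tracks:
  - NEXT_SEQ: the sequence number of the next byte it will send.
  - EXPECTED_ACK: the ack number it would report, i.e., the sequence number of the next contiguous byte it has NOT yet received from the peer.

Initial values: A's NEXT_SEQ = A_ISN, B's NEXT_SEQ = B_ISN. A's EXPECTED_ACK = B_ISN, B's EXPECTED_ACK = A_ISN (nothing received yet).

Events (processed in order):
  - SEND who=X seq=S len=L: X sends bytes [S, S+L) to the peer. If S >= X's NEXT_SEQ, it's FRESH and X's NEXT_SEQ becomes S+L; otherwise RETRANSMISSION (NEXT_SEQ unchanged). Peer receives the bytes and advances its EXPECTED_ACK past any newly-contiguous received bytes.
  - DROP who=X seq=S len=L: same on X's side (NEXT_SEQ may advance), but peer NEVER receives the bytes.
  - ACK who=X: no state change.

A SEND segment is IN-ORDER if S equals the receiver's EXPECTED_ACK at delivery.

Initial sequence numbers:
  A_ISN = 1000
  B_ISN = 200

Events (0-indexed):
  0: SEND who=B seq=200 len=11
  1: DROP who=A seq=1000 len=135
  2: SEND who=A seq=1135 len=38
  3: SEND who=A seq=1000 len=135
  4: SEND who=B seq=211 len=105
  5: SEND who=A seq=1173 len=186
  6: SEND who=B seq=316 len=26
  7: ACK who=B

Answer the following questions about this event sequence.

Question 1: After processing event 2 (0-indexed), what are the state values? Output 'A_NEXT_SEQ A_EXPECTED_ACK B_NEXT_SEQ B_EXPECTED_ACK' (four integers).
After event 0: A_seq=1000 A_ack=211 B_seq=211 B_ack=1000
After event 1: A_seq=1135 A_ack=211 B_seq=211 B_ack=1000
After event 2: A_seq=1173 A_ack=211 B_seq=211 B_ack=1000

1173 211 211 1000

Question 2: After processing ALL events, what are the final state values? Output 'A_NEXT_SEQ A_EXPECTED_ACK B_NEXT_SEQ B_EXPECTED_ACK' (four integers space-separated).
After event 0: A_seq=1000 A_ack=211 B_seq=211 B_ack=1000
After event 1: A_seq=1135 A_ack=211 B_seq=211 B_ack=1000
After event 2: A_seq=1173 A_ack=211 B_seq=211 B_ack=1000
After event 3: A_seq=1173 A_ack=211 B_seq=211 B_ack=1173
After event 4: A_seq=1173 A_ack=316 B_seq=316 B_ack=1173
After event 5: A_seq=1359 A_ack=316 B_seq=316 B_ack=1359
After event 6: A_seq=1359 A_ack=342 B_seq=342 B_ack=1359
After event 7: A_seq=1359 A_ack=342 B_seq=342 B_ack=1359

Answer: 1359 342 342 1359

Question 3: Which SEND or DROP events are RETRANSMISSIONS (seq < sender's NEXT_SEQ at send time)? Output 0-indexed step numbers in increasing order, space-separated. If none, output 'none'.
Answer: 3

Derivation:
Step 0: SEND seq=200 -> fresh
Step 1: DROP seq=1000 -> fresh
Step 2: SEND seq=1135 -> fresh
Step 3: SEND seq=1000 -> retransmit
Step 4: SEND seq=211 -> fresh
Step 5: SEND seq=1173 -> fresh
Step 6: SEND seq=316 -> fresh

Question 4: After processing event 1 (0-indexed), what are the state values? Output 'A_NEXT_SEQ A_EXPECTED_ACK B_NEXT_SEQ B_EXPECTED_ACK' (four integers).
After event 0: A_seq=1000 A_ack=211 B_seq=211 B_ack=1000
After event 1: A_seq=1135 A_ack=211 B_seq=211 B_ack=1000

1135 211 211 1000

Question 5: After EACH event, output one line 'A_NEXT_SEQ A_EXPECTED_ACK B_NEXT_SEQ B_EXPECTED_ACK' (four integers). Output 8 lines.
1000 211 211 1000
1135 211 211 1000
1173 211 211 1000
1173 211 211 1173
1173 316 316 1173
1359 316 316 1359
1359 342 342 1359
1359 342 342 1359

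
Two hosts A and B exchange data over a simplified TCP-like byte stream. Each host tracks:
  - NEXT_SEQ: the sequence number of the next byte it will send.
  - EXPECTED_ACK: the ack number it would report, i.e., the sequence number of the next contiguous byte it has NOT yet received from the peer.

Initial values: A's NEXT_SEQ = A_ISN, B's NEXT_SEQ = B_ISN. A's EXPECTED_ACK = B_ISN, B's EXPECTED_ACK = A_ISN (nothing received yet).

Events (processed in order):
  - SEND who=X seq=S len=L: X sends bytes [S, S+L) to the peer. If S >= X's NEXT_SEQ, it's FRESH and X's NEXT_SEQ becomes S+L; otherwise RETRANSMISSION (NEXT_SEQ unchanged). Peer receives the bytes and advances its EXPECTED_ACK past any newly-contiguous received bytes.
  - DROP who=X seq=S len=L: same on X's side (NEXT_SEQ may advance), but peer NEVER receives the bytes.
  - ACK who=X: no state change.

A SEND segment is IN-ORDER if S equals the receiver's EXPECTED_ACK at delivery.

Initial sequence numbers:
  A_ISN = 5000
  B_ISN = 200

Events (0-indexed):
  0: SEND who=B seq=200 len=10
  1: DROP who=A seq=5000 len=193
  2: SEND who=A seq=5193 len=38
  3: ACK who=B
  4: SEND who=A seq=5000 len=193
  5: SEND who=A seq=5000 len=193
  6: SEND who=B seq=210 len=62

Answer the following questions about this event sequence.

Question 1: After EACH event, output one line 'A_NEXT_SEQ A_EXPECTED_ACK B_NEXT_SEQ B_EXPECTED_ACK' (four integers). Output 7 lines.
5000 210 210 5000
5193 210 210 5000
5231 210 210 5000
5231 210 210 5000
5231 210 210 5231
5231 210 210 5231
5231 272 272 5231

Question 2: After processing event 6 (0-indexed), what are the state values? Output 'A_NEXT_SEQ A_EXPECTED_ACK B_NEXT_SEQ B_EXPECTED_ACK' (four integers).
After event 0: A_seq=5000 A_ack=210 B_seq=210 B_ack=5000
After event 1: A_seq=5193 A_ack=210 B_seq=210 B_ack=5000
After event 2: A_seq=5231 A_ack=210 B_seq=210 B_ack=5000
After event 3: A_seq=5231 A_ack=210 B_seq=210 B_ack=5000
After event 4: A_seq=5231 A_ack=210 B_seq=210 B_ack=5231
After event 5: A_seq=5231 A_ack=210 B_seq=210 B_ack=5231
After event 6: A_seq=5231 A_ack=272 B_seq=272 B_ack=5231

5231 272 272 5231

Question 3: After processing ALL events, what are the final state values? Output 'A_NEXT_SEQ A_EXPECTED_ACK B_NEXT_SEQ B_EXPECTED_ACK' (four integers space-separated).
Answer: 5231 272 272 5231

Derivation:
After event 0: A_seq=5000 A_ack=210 B_seq=210 B_ack=5000
After event 1: A_seq=5193 A_ack=210 B_seq=210 B_ack=5000
After event 2: A_seq=5231 A_ack=210 B_seq=210 B_ack=5000
After event 3: A_seq=5231 A_ack=210 B_seq=210 B_ack=5000
After event 4: A_seq=5231 A_ack=210 B_seq=210 B_ack=5231
After event 5: A_seq=5231 A_ack=210 B_seq=210 B_ack=5231
After event 6: A_seq=5231 A_ack=272 B_seq=272 B_ack=5231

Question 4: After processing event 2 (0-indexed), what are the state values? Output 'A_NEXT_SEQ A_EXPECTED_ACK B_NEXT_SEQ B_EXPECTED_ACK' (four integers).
After event 0: A_seq=5000 A_ack=210 B_seq=210 B_ack=5000
After event 1: A_seq=5193 A_ack=210 B_seq=210 B_ack=5000
After event 2: A_seq=5231 A_ack=210 B_seq=210 B_ack=5000

5231 210 210 5000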